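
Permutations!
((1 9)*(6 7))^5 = (1 9)(6 7) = ((1 9)(6 7))^5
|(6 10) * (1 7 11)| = |(1 7 11)(6 10)| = 6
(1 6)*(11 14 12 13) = [0, 6, 2, 3, 4, 5, 1, 7, 8, 9, 10, 14, 13, 11, 12] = (1 6)(11 14 12 13)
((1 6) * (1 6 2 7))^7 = (1 2 7)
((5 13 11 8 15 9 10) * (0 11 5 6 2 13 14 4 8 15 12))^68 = ((0 11 15 9 10 6 2 13 5 14 4 8 12))^68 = (0 9 2 14 12 15 6 5 8 11 10 13 4)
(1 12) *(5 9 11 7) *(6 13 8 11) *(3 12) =(1 3 12)(5 9 6 13 8 11 7) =[0, 3, 2, 12, 4, 9, 13, 5, 11, 6, 10, 7, 1, 8]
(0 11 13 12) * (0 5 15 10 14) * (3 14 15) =(0 11 13 12 5 3 14)(10 15) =[11, 1, 2, 14, 4, 3, 6, 7, 8, 9, 15, 13, 5, 12, 0, 10]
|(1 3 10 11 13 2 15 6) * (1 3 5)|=|(1 5)(2 15 6 3 10 11 13)|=14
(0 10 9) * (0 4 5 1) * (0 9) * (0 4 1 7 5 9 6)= (0 10 4 9 1 6)(5 7)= [10, 6, 2, 3, 9, 7, 0, 5, 8, 1, 4]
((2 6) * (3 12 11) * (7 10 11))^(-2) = ((2 6)(3 12 7 10 11))^(-2) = (3 10 12 11 7)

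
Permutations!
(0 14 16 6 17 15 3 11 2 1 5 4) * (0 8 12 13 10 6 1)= (0 14 16 1 5 4 8 12 13 10 6 17 15 3 11 2)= [14, 5, 0, 11, 8, 4, 17, 7, 12, 9, 6, 2, 13, 10, 16, 3, 1, 15]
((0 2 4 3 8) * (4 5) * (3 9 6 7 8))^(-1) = ((0 2 5 4 9 6 7 8))^(-1) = (0 8 7 6 9 4 5 2)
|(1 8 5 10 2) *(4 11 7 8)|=8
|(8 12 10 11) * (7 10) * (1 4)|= |(1 4)(7 10 11 8 12)|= 10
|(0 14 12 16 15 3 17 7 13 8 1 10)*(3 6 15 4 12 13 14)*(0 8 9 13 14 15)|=6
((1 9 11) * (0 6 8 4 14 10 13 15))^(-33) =(0 15 13 10 14 4 8 6)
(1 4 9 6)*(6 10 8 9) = (1 4 6)(8 9 10) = [0, 4, 2, 3, 6, 5, 1, 7, 9, 10, 8]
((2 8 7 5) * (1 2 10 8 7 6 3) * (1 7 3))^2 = (1 3 5 8)(2 7 10 6)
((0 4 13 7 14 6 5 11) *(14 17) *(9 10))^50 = ((0 4 13 7 17 14 6 5 11)(9 10))^50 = (0 14 4 6 13 5 7 11 17)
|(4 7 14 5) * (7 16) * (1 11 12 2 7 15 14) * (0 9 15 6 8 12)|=14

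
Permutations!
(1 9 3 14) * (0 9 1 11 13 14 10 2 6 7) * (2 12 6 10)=(0 9 3 2 10 12 6 7)(11 13 14)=[9, 1, 10, 2, 4, 5, 7, 0, 8, 3, 12, 13, 6, 14, 11]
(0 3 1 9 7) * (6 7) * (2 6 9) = [3, 2, 6, 1, 4, 5, 7, 0, 8, 9] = (9)(0 3 1 2 6 7)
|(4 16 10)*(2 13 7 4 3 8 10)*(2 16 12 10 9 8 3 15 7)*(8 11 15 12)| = 6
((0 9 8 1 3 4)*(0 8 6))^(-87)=((0 9 6)(1 3 4 8))^(-87)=(9)(1 3 4 8)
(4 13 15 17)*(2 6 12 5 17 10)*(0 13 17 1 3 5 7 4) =(0 13 15 10 2 6 12 7 4 17)(1 3 5) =[13, 3, 6, 5, 17, 1, 12, 4, 8, 9, 2, 11, 7, 15, 14, 10, 16, 0]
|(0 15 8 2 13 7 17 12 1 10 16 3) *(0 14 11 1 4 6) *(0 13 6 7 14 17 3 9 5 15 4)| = 12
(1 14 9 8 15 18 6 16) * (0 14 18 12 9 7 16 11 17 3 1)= [14, 18, 2, 1, 4, 5, 11, 16, 15, 8, 10, 17, 9, 13, 7, 12, 0, 3, 6]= (0 14 7 16)(1 18 6 11 17 3)(8 15 12 9)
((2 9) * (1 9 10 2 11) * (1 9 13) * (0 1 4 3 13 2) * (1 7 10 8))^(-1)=(0 10 7)(1 8 2)(3 4 13)(9 11)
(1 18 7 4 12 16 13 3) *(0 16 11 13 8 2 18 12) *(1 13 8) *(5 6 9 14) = (0 16 1 12 11 8 2 18 7 4)(3 13)(5 6 9 14) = [16, 12, 18, 13, 0, 6, 9, 4, 2, 14, 10, 8, 11, 3, 5, 15, 1, 17, 7]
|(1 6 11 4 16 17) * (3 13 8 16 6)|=6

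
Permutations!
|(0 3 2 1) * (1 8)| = |(0 3 2 8 1)| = 5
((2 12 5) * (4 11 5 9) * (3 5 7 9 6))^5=((2 12 6 3 5)(4 11 7 9))^5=(12)(4 11 7 9)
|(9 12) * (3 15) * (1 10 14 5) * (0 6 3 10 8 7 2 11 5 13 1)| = 26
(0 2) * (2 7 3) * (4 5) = (0 7 3 2)(4 5) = [7, 1, 0, 2, 5, 4, 6, 3]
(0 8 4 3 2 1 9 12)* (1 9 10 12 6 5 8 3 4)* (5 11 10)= (0 3 2 9 6 11 10 12)(1 5 8)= [3, 5, 9, 2, 4, 8, 11, 7, 1, 6, 12, 10, 0]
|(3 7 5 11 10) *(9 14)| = |(3 7 5 11 10)(9 14)| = 10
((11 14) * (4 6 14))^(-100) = ((4 6 14 11))^(-100) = (14)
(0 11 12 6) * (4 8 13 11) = (0 4 8 13 11 12 6) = [4, 1, 2, 3, 8, 5, 0, 7, 13, 9, 10, 12, 6, 11]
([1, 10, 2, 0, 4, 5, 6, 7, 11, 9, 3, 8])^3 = (0 3 10 1)(8 11)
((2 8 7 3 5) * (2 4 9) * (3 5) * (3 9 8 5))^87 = ((2 5 4 8 7 3 9))^87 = (2 8 9 4 3 5 7)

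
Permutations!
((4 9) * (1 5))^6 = ((1 5)(4 9))^6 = (9)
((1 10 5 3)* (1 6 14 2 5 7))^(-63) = ((1 10 7)(2 5 3 6 14))^(-63) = (2 3 14 5 6)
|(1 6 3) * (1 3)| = |(1 6)| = 2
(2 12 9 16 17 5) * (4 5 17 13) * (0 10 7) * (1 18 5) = (0 10 7)(1 18 5 2 12 9 16 13 4) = [10, 18, 12, 3, 1, 2, 6, 0, 8, 16, 7, 11, 9, 4, 14, 15, 13, 17, 5]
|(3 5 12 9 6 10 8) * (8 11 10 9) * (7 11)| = 12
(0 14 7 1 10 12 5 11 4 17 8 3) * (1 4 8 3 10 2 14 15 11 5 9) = (0 15 11 8 10 12 9 1 2 14 7 4 17 3) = [15, 2, 14, 0, 17, 5, 6, 4, 10, 1, 12, 8, 9, 13, 7, 11, 16, 3]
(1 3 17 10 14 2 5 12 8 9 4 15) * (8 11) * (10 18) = (1 3 17 18 10 14 2 5 12 11 8 9 4 15) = [0, 3, 5, 17, 15, 12, 6, 7, 9, 4, 14, 8, 11, 13, 2, 1, 16, 18, 10]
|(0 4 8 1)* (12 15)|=|(0 4 8 1)(12 15)|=4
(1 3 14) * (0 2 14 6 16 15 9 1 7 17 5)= (0 2 14 7 17 5)(1 3 6 16 15 9)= [2, 3, 14, 6, 4, 0, 16, 17, 8, 1, 10, 11, 12, 13, 7, 9, 15, 5]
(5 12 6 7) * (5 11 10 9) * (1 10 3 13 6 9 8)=(1 10 8)(3 13 6 7 11)(5 12 9)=[0, 10, 2, 13, 4, 12, 7, 11, 1, 5, 8, 3, 9, 6]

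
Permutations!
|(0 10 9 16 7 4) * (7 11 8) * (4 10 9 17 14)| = 10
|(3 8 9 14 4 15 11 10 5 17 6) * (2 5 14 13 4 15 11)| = |(2 5 17 6 3 8 9 13 4 11 10 14 15)| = 13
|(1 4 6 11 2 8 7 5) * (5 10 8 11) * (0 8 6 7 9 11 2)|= 12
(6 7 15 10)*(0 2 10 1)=(0 2 10 6 7 15 1)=[2, 0, 10, 3, 4, 5, 7, 15, 8, 9, 6, 11, 12, 13, 14, 1]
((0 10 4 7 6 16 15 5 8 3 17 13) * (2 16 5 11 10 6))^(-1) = (0 13 17 3 8 5 6)(2 7 4 10 11 15 16)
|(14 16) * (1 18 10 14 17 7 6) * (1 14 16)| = |(1 18 10 16 17 7 6 14)| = 8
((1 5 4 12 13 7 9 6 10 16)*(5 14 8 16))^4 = ((1 14 8 16)(4 12 13 7 9 6 10 5))^4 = (16)(4 9)(5 7)(6 12)(10 13)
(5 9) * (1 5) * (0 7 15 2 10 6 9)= (0 7 15 2 10 6 9 1 5)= [7, 5, 10, 3, 4, 0, 9, 15, 8, 1, 6, 11, 12, 13, 14, 2]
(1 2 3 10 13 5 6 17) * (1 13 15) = (1 2 3 10 15)(5 6 17 13) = [0, 2, 3, 10, 4, 6, 17, 7, 8, 9, 15, 11, 12, 5, 14, 1, 16, 13]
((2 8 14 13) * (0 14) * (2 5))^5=((0 14 13 5 2 8))^5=(0 8 2 5 13 14)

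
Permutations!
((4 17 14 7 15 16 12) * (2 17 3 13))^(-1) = ((2 17 14 7 15 16 12 4 3 13))^(-1) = (2 13 3 4 12 16 15 7 14 17)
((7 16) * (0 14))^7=((0 14)(7 16))^7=(0 14)(7 16)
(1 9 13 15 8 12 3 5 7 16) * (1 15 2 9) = (2 9 13)(3 5 7 16 15 8 12) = [0, 1, 9, 5, 4, 7, 6, 16, 12, 13, 10, 11, 3, 2, 14, 8, 15]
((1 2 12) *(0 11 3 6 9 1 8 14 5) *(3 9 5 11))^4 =(1 14 2 11 12 9 8)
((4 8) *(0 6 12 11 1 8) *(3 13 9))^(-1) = ((0 6 12 11 1 8 4)(3 13 9))^(-1) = (0 4 8 1 11 12 6)(3 9 13)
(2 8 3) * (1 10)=[0, 10, 8, 2, 4, 5, 6, 7, 3, 9, 1]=(1 10)(2 8 3)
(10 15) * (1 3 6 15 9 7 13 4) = (1 3 6 15 10 9 7 13 4) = [0, 3, 2, 6, 1, 5, 15, 13, 8, 7, 9, 11, 12, 4, 14, 10]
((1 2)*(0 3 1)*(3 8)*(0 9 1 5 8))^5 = (1 9 2)(3 8 5)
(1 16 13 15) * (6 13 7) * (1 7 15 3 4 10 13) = (1 16 15 7 6)(3 4 10 13) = [0, 16, 2, 4, 10, 5, 1, 6, 8, 9, 13, 11, 12, 3, 14, 7, 15]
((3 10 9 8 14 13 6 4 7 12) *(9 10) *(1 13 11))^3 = ((1 13 6 4 7 12 3 9 8 14 11))^3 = (1 4 3 14 13 7 9 11 6 12 8)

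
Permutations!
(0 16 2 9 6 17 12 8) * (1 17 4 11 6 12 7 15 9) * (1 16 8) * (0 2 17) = [8, 0, 16, 3, 11, 5, 4, 15, 2, 12, 10, 6, 1, 13, 14, 9, 17, 7] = (0 8 2 16 17 7 15 9 12 1)(4 11 6)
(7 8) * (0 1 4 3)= [1, 4, 2, 0, 3, 5, 6, 8, 7]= (0 1 4 3)(7 8)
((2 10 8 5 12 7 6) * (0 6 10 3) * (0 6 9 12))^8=(0 9 12 7 10 8 5)(2 6 3)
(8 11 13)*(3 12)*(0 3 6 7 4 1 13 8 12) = (0 3)(1 13 12 6 7 4)(8 11) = [3, 13, 2, 0, 1, 5, 7, 4, 11, 9, 10, 8, 6, 12]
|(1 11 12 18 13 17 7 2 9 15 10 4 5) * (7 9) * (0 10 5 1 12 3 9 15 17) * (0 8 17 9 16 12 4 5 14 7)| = 17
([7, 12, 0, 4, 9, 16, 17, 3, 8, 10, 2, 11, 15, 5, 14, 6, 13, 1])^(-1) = (0 2 10 9 4 3 7)(1 17 6 15 12)(5 13 16)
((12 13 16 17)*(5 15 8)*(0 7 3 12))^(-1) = ((0 7 3 12 13 16 17)(5 15 8))^(-1) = (0 17 16 13 12 3 7)(5 8 15)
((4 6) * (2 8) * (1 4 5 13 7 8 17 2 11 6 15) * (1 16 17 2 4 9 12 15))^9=(1 12 16 4 9 15 17)(5 8)(6 7)(11 13)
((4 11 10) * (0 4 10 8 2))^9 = (0 2 8 11 4)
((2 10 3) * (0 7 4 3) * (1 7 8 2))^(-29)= ((0 8 2 10)(1 7 4 3))^(-29)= (0 10 2 8)(1 3 4 7)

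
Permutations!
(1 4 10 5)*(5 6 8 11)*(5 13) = (1 4 10 6 8 11 13 5) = [0, 4, 2, 3, 10, 1, 8, 7, 11, 9, 6, 13, 12, 5]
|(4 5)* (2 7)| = 2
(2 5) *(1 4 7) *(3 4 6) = (1 6 3 4 7)(2 5) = [0, 6, 5, 4, 7, 2, 3, 1]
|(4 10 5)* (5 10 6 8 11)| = 5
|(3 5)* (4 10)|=|(3 5)(4 10)|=2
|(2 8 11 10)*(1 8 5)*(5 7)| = 7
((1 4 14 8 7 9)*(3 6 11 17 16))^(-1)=(1 9 7 8 14 4)(3 16 17 11 6)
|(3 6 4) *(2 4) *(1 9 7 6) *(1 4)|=10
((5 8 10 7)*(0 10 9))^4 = (0 8 7)(5 10 9)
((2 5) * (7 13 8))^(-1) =((2 5)(7 13 8))^(-1) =(2 5)(7 8 13)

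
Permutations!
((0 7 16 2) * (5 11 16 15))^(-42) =(16)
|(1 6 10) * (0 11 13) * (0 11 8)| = 6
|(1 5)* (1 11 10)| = 4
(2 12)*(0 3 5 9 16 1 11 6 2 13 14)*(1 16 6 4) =(16)(0 3 5 9 6 2 12 13 14)(1 11 4) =[3, 11, 12, 5, 1, 9, 2, 7, 8, 6, 10, 4, 13, 14, 0, 15, 16]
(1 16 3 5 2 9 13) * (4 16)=(1 4 16 3 5 2 9 13)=[0, 4, 9, 5, 16, 2, 6, 7, 8, 13, 10, 11, 12, 1, 14, 15, 3]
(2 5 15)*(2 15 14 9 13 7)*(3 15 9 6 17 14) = (2 5 3 15 9 13 7)(6 17 14) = [0, 1, 5, 15, 4, 3, 17, 2, 8, 13, 10, 11, 12, 7, 6, 9, 16, 14]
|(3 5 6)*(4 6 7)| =5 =|(3 5 7 4 6)|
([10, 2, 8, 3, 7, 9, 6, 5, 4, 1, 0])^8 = [0, 2, 8, 3, 7, 9, 6, 5, 4, 1, 10]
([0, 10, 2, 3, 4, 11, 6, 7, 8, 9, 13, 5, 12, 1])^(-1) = [0, 13, 2, 3, 4, 11, 6, 7, 8, 9, 1, 5, 12, 10]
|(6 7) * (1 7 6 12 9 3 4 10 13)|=|(1 7 12 9 3 4 10 13)|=8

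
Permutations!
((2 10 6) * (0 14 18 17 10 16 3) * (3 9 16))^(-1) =((0 14 18 17 10 6 2 3)(9 16))^(-1) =(0 3 2 6 10 17 18 14)(9 16)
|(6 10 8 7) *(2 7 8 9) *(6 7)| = 4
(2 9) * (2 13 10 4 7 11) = (2 9 13 10 4 7 11) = [0, 1, 9, 3, 7, 5, 6, 11, 8, 13, 4, 2, 12, 10]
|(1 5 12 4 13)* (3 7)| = 10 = |(1 5 12 4 13)(3 7)|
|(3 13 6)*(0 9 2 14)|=12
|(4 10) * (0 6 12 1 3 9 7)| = 14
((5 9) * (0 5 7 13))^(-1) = (0 13 7 9 5)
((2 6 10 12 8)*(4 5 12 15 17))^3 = (2 15 5)(4 8 10)(6 17 12)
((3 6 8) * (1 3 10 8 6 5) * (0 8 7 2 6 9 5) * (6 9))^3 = (0 7 5)(1 8 2)(3 10 9)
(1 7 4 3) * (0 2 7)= [2, 0, 7, 1, 3, 5, 6, 4]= (0 2 7 4 3 1)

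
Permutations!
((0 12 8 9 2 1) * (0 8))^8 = ((0 12)(1 8 9 2))^8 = (12)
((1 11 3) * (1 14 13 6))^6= (14)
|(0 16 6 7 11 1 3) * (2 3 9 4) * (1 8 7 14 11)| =|(0 16 6 14 11 8 7 1 9 4 2 3)| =12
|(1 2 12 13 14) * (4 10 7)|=15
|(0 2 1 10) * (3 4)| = 4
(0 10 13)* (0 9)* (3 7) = (0 10 13 9)(3 7) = [10, 1, 2, 7, 4, 5, 6, 3, 8, 0, 13, 11, 12, 9]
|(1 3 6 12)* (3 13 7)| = |(1 13 7 3 6 12)| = 6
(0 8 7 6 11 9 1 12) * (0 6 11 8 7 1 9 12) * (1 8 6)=(0 7 11 12 1)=[7, 0, 2, 3, 4, 5, 6, 11, 8, 9, 10, 12, 1]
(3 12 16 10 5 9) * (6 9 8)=(3 12 16 10 5 8 6 9)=[0, 1, 2, 12, 4, 8, 9, 7, 6, 3, 5, 11, 16, 13, 14, 15, 10]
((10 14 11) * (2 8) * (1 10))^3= (1 11 14 10)(2 8)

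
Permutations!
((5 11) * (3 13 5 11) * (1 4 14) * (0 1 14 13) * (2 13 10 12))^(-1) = ((14)(0 1 4 10 12 2 13 5 3))^(-1) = (14)(0 3 5 13 2 12 10 4 1)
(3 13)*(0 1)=(0 1)(3 13)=[1, 0, 2, 13, 4, 5, 6, 7, 8, 9, 10, 11, 12, 3]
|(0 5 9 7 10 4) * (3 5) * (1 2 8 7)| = |(0 3 5 9 1 2 8 7 10 4)| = 10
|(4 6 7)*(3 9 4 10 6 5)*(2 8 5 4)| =|(2 8 5 3 9)(6 7 10)| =15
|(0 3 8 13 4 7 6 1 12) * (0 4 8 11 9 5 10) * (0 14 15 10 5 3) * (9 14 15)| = |(1 12 4 7 6)(3 11 14 9)(8 13)(10 15)| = 20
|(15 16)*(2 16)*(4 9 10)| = 3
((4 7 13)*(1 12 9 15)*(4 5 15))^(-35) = ((1 12 9 4 7 13 5 15))^(-35) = (1 13 9 15 7 12 5 4)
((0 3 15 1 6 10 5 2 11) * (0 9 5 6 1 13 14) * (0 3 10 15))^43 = ((0 10 6 15 13 14 3)(2 11 9 5))^43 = (0 10 6 15 13 14 3)(2 5 9 11)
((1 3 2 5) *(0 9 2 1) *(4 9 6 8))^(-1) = ((0 6 8 4 9 2 5)(1 3))^(-1) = (0 5 2 9 4 8 6)(1 3)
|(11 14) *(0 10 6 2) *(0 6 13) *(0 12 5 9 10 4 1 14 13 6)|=12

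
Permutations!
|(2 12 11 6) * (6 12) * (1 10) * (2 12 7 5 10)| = 8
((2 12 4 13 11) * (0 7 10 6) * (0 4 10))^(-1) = (0 7)(2 11 13 4 6 10 12)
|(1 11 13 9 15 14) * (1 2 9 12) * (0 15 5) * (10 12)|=|(0 15 14 2 9 5)(1 11 13 10 12)|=30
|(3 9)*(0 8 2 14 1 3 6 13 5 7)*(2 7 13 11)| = |(0 8 7)(1 3 9 6 11 2 14)(5 13)| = 42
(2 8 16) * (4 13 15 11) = (2 8 16)(4 13 15 11) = [0, 1, 8, 3, 13, 5, 6, 7, 16, 9, 10, 4, 12, 15, 14, 11, 2]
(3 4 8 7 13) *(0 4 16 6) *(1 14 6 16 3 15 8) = [4, 14, 2, 3, 1, 5, 0, 13, 7, 9, 10, 11, 12, 15, 6, 8, 16] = (16)(0 4 1 14 6)(7 13 15 8)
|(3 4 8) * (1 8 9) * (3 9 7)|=3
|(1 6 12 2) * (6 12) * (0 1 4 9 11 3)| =|(0 1 12 2 4 9 11 3)| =8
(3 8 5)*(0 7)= (0 7)(3 8 5)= [7, 1, 2, 8, 4, 3, 6, 0, 5]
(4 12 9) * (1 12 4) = (1 12 9) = [0, 12, 2, 3, 4, 5, 6, 7, 8, 1, 10, 11, 9]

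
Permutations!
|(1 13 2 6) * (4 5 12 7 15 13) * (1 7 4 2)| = |(1 2 6 7 15 13)(4 5 12)| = 6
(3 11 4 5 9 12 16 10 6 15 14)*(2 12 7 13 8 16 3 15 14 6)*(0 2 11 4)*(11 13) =[2, 1, 12, 4, 5, 9, 14, 11, 16, 7, 13, 0, 3, 8, 15, 6, 10] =(0 2 12 3 4 5 9 7 11)(6 14 15)(8 16 10 13)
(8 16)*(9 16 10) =[0, 1, 2, 3, 4, 5, 6, 7, 10, 16, 9, 11, 12, 13, 14, 15, 8] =(8 10 9 16)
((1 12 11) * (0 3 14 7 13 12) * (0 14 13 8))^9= ((0 3 13 12 11 1 14 7 8))^9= (14)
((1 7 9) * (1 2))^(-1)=((1 7 9 2))^(-1)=(1 2 9 7)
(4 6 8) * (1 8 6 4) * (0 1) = (0 1 8) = [1, 8, 2, 3, 4, 5, 6, 7, 0]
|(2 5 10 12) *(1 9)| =4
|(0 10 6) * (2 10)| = 4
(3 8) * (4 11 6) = (3 8)(4 11 6) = [0, 1, 2, 8, 11, 5, 4, 7, 3, 9, 10, 6]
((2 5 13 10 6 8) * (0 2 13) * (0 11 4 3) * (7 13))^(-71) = (0 2 5 11 4 3)(6 10 13 7 8)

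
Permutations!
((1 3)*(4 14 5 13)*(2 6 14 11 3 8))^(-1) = ((1 8 2 6 14 5 13 4 11 3))^(-1) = (1 3 11 4 13 5 14 6 2 8)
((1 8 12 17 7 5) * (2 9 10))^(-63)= ((1 8 12 17 7 5)(2 9 10))^(-63)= (1 17)(5 12)(7 8)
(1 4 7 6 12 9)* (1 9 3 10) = (1 4 7 6 12 3 10) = [0, 4, 2, 10, 7, 5, 12, 6, 8, 9, 1, 11, 3]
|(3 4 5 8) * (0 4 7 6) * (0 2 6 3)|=4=|(0 4 5 8)(2 6)(3 7)|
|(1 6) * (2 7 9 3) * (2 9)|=2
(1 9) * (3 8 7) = [0, 9, 2, 8, 4, 5, 6, 3, 7, 1] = (1 9)(3 8 7)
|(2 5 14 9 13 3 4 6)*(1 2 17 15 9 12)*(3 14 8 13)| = |(1 2 5 8 13 14 12)(3 4 6 17 15 9)| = 42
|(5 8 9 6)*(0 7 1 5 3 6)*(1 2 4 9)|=30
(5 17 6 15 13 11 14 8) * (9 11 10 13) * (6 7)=[0, 1, 2, 3, 4, 17, 15, 6, 5, 11, 13, 14, 12, 10, 8, 9, 16, 7]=(5 17 7 6 15 9 11 14 8)(10 13)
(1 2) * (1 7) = [0, 2, 7, 3, 4, 5, 6, 1] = (1 2 7)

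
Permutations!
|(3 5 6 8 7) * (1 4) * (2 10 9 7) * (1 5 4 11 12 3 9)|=|(1 11 12 3 4 5 6 8 2 10)(7 9)|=10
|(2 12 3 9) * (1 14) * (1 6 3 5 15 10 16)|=11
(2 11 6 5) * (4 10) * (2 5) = (2 11 6)(4 10) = [0, 1, 11, 3, 10, 5, 2, 7, 8, 9, 4, 6]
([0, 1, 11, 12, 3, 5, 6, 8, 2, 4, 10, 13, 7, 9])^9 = (13)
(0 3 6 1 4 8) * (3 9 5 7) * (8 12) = (0 9 5 7 3 6 1 4 12 8) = [9, 4, 2, 6, 12, 7, 1, 3, 0, 5, 10, 11, 8]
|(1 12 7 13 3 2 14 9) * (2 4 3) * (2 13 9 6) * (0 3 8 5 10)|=12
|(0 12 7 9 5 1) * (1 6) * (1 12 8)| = |(0 8 1)(5 6 12 7 9)| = 15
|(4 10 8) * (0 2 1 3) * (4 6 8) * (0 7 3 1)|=|(0 2)(3 7)(4 10)(6 8)|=2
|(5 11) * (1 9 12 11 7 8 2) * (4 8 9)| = |(1 4 8 2)(5 7 9 12 11)| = 20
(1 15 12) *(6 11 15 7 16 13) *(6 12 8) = (1 7 16 13 12)(6 11 15 8) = [0, 7, 2, 3, 4, 5, 11, 16, 6, 9, 10, 15, 1, 12, 14, 8, 13]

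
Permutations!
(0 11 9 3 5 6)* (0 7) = (0 11 9 3 5 6 7) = [11, 1, 2, 5, 4, 6, 7, 0, 8, 3, 10, 9]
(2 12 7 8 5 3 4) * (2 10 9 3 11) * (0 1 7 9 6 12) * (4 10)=(0 1 7 8 5 11 2)(3 10 6 12 9)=[1, 7, 0, 10, 4, 11, 12, 8, 5, 3, 6, 2, 9]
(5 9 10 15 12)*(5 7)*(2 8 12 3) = (2 8 12 7 5 9 10 15 3) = [0, 1, 8, 2, 4, 9, 6, 5, 12, 10, 15, 11, 7, 13, 14, 3]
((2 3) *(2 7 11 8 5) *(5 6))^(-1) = ((2 3 7 11 8 6 5))^(-1) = (2 5 6 8 11 7 3)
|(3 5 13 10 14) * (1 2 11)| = 15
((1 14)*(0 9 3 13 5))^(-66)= ((0 9 3 13 5)(1 14))^(-66)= (14)(0 5 13 3 9)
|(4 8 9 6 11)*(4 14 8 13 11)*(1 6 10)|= |(1 6 4 13 11 14 8 9 10)|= 9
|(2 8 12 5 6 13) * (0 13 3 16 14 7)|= 11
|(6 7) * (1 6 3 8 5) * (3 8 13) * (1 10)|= |(1 6 7 8 5 10)(3 13)|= 6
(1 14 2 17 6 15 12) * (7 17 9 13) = (1 14 2 9 13 7 17 6 15 12) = [0, 14, 9, 3, 4, 5, 15, 17, 8, 13, 10, 11, 1, 7, 2, 12, 16, 6]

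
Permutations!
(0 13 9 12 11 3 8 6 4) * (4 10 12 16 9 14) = [13, 1, 2, 8, 0, 5, 10, 7, 6, 16, 12, 3, 11, 14, 4, 15, 9] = (0 13 14 4)(3 8 6 10 12 11)(9 16)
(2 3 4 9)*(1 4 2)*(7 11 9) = (1 4 7 11 9)(2 3) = [0, 4, 3, 2, 7, 5, 6, 11, 8, 1, 10, 9]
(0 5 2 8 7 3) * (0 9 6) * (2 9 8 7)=(0 5 9 6)(2 7 3 8)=[5, 1, 7, 8, 4, 9, 0, 3, 2, 6]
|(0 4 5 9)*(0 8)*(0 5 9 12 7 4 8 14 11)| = |(0 8 5 12 7 4 9 14 11)| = 9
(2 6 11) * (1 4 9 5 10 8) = [0, 4, 6, 3, 9, 10, 11, 7, 1, 5, 8, 2] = (1 4 9 5 10 8)(2 6 11)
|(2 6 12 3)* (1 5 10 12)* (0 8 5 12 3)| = |(0 8 5 10 3 2 6 1 12)| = 9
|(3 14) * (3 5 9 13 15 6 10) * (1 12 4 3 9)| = |(1 12 4 3 14 5)(6 10 9 13 15)| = 30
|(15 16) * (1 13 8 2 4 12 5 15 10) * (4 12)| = |(1 13 8 2 12 5 15 16 10)| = 9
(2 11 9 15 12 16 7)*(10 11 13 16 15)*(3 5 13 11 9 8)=(2 11 8 3 5 13 16 7)(9 10)(12 15)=[0, 1, 11, 5, 4, 13, 6, 2, 3, 10, 9, 8, 15, 16, 14, 12, 7]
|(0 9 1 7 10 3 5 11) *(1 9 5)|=|(0 5 11)(1 7 10 3)|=12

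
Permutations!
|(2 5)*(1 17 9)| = |(1 17 9)(2 5)| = 6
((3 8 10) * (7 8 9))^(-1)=((3 9 7 8 10))^(-1)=(3 10 8 7 9)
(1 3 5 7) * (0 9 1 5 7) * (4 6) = (0 9 1 3 7 5)(4 6) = [9, 3, 2, 7, 6, 0, 4, 5, 8, 1]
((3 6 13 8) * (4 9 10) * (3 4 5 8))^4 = (3 6 13)(4 8 5 10 9)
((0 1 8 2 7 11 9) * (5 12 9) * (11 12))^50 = ((0 1 8 2 7 12 9)(5 11))^50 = (0 1 8 2 7 12 9)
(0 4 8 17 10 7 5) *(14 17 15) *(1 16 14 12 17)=[4, 16, 2, 3, 8, 0, 6, 5, 15, 9, 7, 11, 17, 13, 1, 12, 14, 10]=(0 4 8 15 12 17 10 7 5)(1 16 14)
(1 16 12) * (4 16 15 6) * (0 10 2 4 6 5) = (0 10 2 4 16 12 1 15 5) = [10, 15, 4, 3, 16, 0, 6, 7, 8, 9, 2, 11, 1, 13, 14, 5, 12]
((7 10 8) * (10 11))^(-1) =(7 8 10 11)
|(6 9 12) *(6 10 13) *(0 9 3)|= |(0 9 12 10 13 6 3)|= 7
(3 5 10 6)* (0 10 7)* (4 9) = (0 10 6 3 5 7)(4 9) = [10, 1, 2, 5, 9, 7, 3, 0, 8, 4, 6]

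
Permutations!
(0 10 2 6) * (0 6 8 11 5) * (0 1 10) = [0, 10, 8, 3, 4, 1, 6, 7, 11, 9, 2, 5] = (1 10 2 8 11 5)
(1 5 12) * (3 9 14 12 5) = (1 3 9 14 12) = [0, 3, 2, 9, 4, 5, 6, 7, 8, 14, 10, 11, 1, 13, 12]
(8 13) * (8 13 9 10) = (13)(8 9 10) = [0, 1, 2, 3, 4, 5, 6, 7, 9, 10, 8, 11, 12, 13]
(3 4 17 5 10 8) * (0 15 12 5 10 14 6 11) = (0 15 12 5 14 6 11)(3 4 17 10 8) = [15, 1, 2, 4, 17, 14, 11, 7, 3, 9, 8, 0, 5, 13, 6, 12, 16, 10]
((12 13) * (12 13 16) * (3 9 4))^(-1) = ((3 9 4)(12 16))^(-1) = (3 4 9)(12 16)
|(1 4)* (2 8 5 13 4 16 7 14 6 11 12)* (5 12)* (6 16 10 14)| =30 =|(1 10 14 16 7 6 11 5 13 4)(2 8 12)|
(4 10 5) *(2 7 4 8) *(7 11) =(2 11 7 4 10 5 8) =[0, 1, 11, 3, 10, 8, 6, 4, 2, 9, 5, 7]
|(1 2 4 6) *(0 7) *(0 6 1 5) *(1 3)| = 4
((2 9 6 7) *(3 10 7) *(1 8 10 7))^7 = ((1 8 10)(2 9 6 3 7))^7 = (1 8 10)(2 6 7 9 3)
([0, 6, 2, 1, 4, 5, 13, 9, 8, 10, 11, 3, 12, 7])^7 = (1 3 11 10 9 7 13 6)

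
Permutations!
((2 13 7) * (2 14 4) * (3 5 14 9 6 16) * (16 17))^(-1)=(2 4 14 5 3 16 17 6 9 7 13)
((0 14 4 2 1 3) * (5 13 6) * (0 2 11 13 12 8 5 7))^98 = ((0 14 4 11 13 6 7)(1 3 2)(5 12 8))^98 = (14)(1 2 3)(5 8 12)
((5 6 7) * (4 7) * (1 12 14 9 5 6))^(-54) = ((1 12 14 9 5)(4 7 6))^(-54) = (1 12 14 9 5)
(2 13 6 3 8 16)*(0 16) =(0 16 2 13 6 3 8) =[16, 1, 13, 8, 4, 5, 3, 7, 0, 9, 10, 11, 12, 6, 14, 15, 2]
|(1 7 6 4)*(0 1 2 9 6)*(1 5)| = 4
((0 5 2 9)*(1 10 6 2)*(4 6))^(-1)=((0 5 1 10 4 6 2 9))^(-1)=(0 9 2 6 4 10 1 5)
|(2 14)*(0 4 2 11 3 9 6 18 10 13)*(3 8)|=12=|(0 4 2 14 11 8 3 9 6 18 10 13)|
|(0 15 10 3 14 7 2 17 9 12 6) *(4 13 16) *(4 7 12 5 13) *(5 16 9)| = |(0 15 10 3 14 12 6)(2 17 5 13 9 16 7)| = 7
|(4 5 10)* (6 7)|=6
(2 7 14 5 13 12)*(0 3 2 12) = [3, 1, 7, 2, 4, 13, 6, 14, 8, 9, 10, 11, 12, 0, 5] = (0 3 2 7 14 5 13)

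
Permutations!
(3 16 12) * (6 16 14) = (3 14 6 16 12) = [0, 1, 2, 14, 4, 5, 16, 7, 8, 9, 10, 11, 3, 13, 6, 15, 12]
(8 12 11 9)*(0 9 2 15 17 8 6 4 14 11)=(0 9 6 4 14 11 2 15 17 8 12)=[9, 1, 15, 3, 14, 5, 4, 7, 12, 6, 10, 2, 0, 13, 11, 17, 16, 8]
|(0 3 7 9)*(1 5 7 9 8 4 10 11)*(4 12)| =|(0 3 9)(1 5 7 8 12 4 10 11)| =24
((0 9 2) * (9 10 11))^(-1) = (0 2 9 11 10)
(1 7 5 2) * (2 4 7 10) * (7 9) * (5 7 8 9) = (1 10 2)(4 5)(8 9) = [0, 10, 1, 3, 5, 4, 6, 7, 9, 8, 2]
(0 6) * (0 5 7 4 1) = (0 6 5 7 4 1) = [6, 0, 2, 3, 1, 7, 5, 4]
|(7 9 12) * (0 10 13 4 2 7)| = 8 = |(0 10 13 4 2 7 9 12)|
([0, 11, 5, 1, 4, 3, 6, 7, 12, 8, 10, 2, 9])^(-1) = [0, 3, 11, 5, 4, 2, 6, 7, 9, 12, 10, 1, 8]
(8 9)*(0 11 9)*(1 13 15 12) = (0 11 9 8)(1 13 15 12) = [11, 13, 2, 3, 4, 5, 6, 7, 0, 8, 10, 9, 1, 15, 14, 12]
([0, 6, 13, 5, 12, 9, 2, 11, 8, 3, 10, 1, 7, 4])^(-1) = (1 11 7 12 4 13 2 6)(3 9 5)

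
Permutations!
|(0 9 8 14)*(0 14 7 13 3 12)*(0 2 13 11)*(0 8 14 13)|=21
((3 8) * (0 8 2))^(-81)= (0 2 3 8)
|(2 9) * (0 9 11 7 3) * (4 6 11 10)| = 9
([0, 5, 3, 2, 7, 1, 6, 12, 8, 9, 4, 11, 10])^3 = [0, 5, 3, 2, 10, 1, 6, 4, 8, 9, 12, 11, 7]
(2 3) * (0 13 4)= (0 13 4)(2 3)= [13, 1, 3, 2, 0, 5, 6, 7, 8, 9, 10, 11, 12, 4]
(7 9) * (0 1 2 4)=(0 1 2 4)(7 9)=[1, 2, 4, 3, 0, 5, 6, 9, 8, 7]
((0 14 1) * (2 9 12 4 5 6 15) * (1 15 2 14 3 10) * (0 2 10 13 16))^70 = ((0 3 13 16)(1 2 9 12 4 5 6 10)(14 15))^70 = (0 13)(1 6 4 9)(2 10 5 12)(3 16)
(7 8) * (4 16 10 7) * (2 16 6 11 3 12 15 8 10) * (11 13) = (2 16)(3 12 15 8 4 6 13 11)(7 10) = [0, 1, 16, 12, 6, 5, 13, 10, 4, 9, 7, 3, 15, 11, 14, 8, 2]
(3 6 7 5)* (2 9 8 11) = (2 9 8 11)(3 6 7 5) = [0, 1, 9, 6, 4, 3, 7, 5, 11, 8, 10, 2]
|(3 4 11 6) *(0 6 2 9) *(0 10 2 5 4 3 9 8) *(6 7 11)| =10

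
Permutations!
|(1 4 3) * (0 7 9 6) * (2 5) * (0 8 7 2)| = 12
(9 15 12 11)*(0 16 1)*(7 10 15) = [16, 0, 2, 3, 4, 5, 6, 10, 8, 7, 15, 9, 11, 13, 14, 12, 1] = (0 16 1)(7 10 15 12 11 9)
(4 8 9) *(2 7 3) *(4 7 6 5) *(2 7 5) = (2 6)(3 7)(4 8 9 5) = [0, 1, 6, 7, 8, 4, 2, 3, 9, 5]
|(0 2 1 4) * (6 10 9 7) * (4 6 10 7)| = |(0 2 1 6 7 10 9 4)| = 8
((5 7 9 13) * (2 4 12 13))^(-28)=(13)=((2 4 12 13 5 7 9))^(-28)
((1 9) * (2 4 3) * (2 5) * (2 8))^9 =(1 9)(2 8 5 3 4)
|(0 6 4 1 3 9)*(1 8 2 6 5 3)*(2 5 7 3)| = 20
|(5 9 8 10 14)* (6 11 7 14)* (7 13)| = |(5 9 8 10 6 11 13 7 14)| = 9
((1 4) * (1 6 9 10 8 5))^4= (1 10 4 8 6 5 9)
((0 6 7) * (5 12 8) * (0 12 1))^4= ((0 6 7 12 8 5 1))^4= (0 8 6 5 7 1 12)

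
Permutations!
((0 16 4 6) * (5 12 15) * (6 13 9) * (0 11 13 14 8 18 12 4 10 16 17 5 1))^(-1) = (0 1 15 12 18 8 14 4 5 17)(6 9 13 11)(10 16)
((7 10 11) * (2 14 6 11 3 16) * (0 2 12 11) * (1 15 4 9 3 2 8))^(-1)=((0 8 1 15 4 9 3 16 12 11 7 10 2 14 6))^(-1)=(0 6 14 2 10 7 11 12 16 3 9 4 15 1 8)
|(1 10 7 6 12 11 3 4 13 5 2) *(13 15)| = 12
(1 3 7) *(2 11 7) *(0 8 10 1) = [8, 3, 11, 2, 4, 5, 6, 0, 10, 9, 1, 7] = (0 8 10 1 3 2 11 7)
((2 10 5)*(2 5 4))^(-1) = (2 4 10)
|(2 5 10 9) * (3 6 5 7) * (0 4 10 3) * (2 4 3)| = |(0 3 6 5 2 7)(4 10 9)| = 6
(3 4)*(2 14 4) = (2 14 4 3) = [0, 1, 14, 2, 3, 5, 6, 7, 8, 9, 10, 11, 12, 13, 4]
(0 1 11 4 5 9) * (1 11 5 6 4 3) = (0 11 3 1 5 9)(4 6) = [11, 5, 2, 1, 6, 9, 4, 7, 8, 0, 10, 3]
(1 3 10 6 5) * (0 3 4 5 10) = (0 3)(1 4 5)(6 10) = [3, 4, 2, 0, 5, 1, 10, 7, 8, 9, 6]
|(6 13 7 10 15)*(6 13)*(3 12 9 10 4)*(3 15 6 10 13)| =14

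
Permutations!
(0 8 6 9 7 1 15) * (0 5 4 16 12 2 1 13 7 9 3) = (0 8 6 3)(1 15 5 4 16 12 2)(7 13) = [8, 15, 1, 0, 16, 4, 3, 13, 6, 9, 10, 11, 2, 7, 14, 5, 12]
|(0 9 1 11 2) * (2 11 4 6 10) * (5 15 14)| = 21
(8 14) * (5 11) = (5 11)(8 14) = [0, 1, 2, 3, 4, 11, 6, 7, 14, 9, 10, 5, 12, 13, 8]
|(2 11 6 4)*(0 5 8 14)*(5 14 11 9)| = |(0 14)(2 9 5 8 11 6 4)| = 14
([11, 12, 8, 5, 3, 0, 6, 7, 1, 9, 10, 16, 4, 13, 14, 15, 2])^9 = [5, 8, 16, 4, 12, 3, 6, 7, 2, 9, 10, 0, 1, 13, 14, 15, 11]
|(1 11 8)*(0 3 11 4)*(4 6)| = |(0 3 11 8 1 6 4)| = 7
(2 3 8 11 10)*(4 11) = [0, 1, 3, 8, 11, 5, 6, 7, 4, 9, 2, 10] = (2 3 8 4 11 10)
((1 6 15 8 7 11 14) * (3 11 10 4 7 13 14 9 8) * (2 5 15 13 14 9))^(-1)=((1 6 13 9 8 14)(2 5 15 3 11)(4 7 10))^(-1)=(1 14 8 9 13 6)(2 11 3 15 5)(4 10 7)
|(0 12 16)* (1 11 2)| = |(0 12 16)(1 11 2)| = 3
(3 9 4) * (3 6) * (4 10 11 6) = [0, 1, 2, 9, 4, 5, 3, 7, 8, 10, 11, 6] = (3 9 10 11 6)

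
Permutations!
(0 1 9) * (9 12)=[1, 12, 2, 3, 4, 5, 6, 7, 8, 0, 10, 11, 9]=(0 1 12 9)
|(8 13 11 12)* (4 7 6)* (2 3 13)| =6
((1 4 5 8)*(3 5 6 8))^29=(1 4 6 8)(3 5)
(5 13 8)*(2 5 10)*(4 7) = (2 5 13 8 10)(4 7) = [0, 1, 5, 3, 7, 13, 6, 4, 10, 9, 2, 11, 12, 8]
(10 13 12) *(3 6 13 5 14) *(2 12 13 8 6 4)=(2 12 10 5 14 3 4)(6 8)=[0, 1, 12, 4, 2, 14, 8, 7, 6, 9, 5, 11, 10, 13, 3]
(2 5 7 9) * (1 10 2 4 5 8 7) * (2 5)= (1 10 5)(2 8 7 9 4)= [0, 10, 8, 3, 2, 1, 6, 9, 7, 4, 5]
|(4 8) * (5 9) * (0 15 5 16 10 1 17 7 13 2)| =22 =|(0 15 5 9 16 10 1 17 7 13 2)(4 8)|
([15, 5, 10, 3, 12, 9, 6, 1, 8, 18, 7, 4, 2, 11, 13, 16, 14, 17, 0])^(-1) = [18, 7, 12, 3, 11, 1, 6, 10, 8, 5, 2, 13, 4, 14, 16, 0, 15, 17, 9]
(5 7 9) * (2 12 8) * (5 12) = (2 5 7 9 12 8) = [0, 1, 5, 3, 4, 7, 6, 9, 2, 12, 10, 11, 8]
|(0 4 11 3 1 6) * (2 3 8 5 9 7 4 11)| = 11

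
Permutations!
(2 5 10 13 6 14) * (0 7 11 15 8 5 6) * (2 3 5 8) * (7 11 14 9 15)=[11, 1, 6, 5, 4, 10, 9, 14, 8, 15, 13, 7, 12, 0, 3, 2]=(0 11 7 14 3 5 10 13)(2 6 9 15)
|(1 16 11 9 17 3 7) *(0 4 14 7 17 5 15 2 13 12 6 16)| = 90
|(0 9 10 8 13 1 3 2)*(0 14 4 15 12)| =|(0 9 10 8 13 1 3 2 14 4 15 12)| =12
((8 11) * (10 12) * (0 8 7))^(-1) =(0 7 11 8)(10 12)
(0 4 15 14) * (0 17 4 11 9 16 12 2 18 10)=(0 11 9 16 12 2 18 10)(4 15 14 17)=[11, 1, 18, 3, 15, 5, 6, 7, 8, 16, 0, 9, 2, 13, 17, 14, 12, 4, 10]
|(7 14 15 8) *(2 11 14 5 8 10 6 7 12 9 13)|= |(2 11 14 15 10 6 7 5 8 12 9 13)|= 12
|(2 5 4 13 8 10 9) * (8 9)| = |(2 5 4 13 9)(8 10)| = 10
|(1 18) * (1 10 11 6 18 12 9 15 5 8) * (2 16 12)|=8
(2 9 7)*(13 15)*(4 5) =[0, 1, 9, 3, 5, 4, 6, 2, 8, 7, 10, 11, 12, 15, 14, 13] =(2 9 7)(4 5)(13 15)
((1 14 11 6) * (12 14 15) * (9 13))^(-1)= ((1 15 12 14 11 6)(9 13))^(-1)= (1 6 11 14 12 15)(9 13)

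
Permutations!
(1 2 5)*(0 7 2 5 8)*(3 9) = (0 7 2 8)(1 5)(3 9) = [7, 5, 8, 9, 4, 1, 6, 2, 0, 3]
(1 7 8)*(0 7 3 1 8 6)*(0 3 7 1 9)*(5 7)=(0 1 5 7 6 3 9)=[1, 5, 2, 9, 4, 7, 3, 6, 8, 0]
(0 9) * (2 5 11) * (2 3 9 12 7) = (0 12 7 2 5 11 3 9) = [12, 1, 5, 9, 4, 11, 6, 2, 8, 0, 10, 3, 7]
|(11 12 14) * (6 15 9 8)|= 12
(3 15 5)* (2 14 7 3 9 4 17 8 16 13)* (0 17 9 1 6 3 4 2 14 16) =(0 17 8)(1 6 3 15 5)(2 16 13 14 7 4 9) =[17, 6, 16, 15, 9, 1, 3, 4, 0, 2, 10, 11, 12, 14, 7, 5, 13, 8]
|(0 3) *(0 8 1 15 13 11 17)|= 8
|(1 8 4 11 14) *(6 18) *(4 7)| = |(1 8 7 4 11 14)(6 18)| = 6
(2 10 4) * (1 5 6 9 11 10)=[0, 5, 1, 3, 2, 6, 9, 7, 8, 11, 4, 10]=(1 5 6 9 11 10 4 2)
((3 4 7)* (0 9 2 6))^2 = ((0 9 2 6)(3 4 7))^2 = (0 2)(3 7 4)(6 9)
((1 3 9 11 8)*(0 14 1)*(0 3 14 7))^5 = (0 7)(1 14)(3 9 11 8)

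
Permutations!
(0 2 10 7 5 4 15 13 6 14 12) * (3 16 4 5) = [2, 1, 10, 16, 15, 5, 14, 3, 8, 9, 7, 11, 0, 6, 12, 13, 4] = (0 2 10 7 3 16 4 15 13 6 14 12)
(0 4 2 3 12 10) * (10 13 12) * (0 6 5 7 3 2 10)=(0 4 10 6 5 7 3)(12 13)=[4, 1, 2, 0, 10, 7, 5, 3, 8, 9, 6, 11, 13, 12]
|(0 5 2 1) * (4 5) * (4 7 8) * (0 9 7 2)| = 8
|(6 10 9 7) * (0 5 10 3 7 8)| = 15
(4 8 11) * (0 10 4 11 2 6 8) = (11)(0 10 4)(2 6 8) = [10, 1, 6, 3, 0, 5, 8, 7, 2, 9, 4, 11]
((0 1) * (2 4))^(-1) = (0 1)(2 4)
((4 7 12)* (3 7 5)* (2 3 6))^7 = ((2 3 7 12 4 5 6))^7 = (12)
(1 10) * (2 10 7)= (1 7 2 10)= [0, 7, 10, 3, 4, 5, 6, 2, 8, 9, 1]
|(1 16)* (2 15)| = 2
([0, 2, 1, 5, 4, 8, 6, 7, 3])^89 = (1 2)(3 8 5)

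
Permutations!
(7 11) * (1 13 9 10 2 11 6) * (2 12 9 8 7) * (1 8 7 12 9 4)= (1 13 7 6 8 12 4)(2 11)(9 10)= [0, 13, 11, 3, 1, 5, 8, 6, 12, 10, 9, 2, 4, 7]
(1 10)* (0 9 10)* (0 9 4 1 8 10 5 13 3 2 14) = [4, 9, 14, 2, 1, 13, 6, 7, 10, 5, 8, 11, 12, 3, 0] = (0 4 1 9 5 13 3 2 14)(8 10)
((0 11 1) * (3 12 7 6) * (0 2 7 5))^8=(0 5 12 3 6 7 2 1 11)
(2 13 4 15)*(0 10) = [10, 1, 13, 3, 15, 5, 6, 7, 8, 9, 0, 11, 12, 4, 14, 2] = (0 10)(2 13 4 15)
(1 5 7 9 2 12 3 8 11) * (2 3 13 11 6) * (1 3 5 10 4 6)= (1 10 4 6 2 12 13 11 3 8)(5 7 9)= [0, 10, 12, 8, 6, 7, 2, 9, 1, 5, 4, 3, 13, 11]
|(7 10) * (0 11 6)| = |(0 11 6)(7 10)| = 6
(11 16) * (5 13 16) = (5 13 16 11) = [0, 1, 2, 3, 4, 13, 6, 7, 8, 9, 10, 5, 12, 16, 14, 15, 11]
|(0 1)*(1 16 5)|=4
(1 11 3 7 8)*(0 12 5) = (0 12 5)(1 11 3 7 8) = [12, 11, 2, 7, 4, 0, 6, 8, 1, 9, 10, 3, 5]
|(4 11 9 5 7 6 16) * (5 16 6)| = |(4 11 9 16)(5 7)| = 4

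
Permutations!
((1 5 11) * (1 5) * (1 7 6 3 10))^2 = ((1 7 6 3 10)(5 11))^2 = (11)(1 6 10 7 3)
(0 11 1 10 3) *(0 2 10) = [11, 0, 10, 2, 4, 5, 6, 7, 8, 9, 3, 1] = (0 11 1)(2 10 3)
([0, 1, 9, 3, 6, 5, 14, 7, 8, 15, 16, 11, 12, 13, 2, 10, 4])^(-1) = [0, 1, 14, 3, 16, 5, 4, 7, 8, 2, 15, 11, 12, 13, 6, 9, 10]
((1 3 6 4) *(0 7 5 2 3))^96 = ((0 7 5 2 3 6 4 1))^96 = (7)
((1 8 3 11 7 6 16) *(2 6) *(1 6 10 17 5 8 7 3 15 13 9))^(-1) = ((1 7 2 10 17 5 8 15 13 9)(3 11)(6 16))^(-1) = (1 9 13 15 8 5 17 10 2 7)(3 11)(6 16)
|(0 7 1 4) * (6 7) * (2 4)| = 6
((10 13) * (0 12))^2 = ((0 12)(10 13))^2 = (13)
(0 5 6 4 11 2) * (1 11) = [5, 11, 0, 3, 1, 6, 4, 7, 8, 9, 10, 2] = (0 5 6 4 1 11 2)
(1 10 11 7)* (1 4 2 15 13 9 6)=(1 10 11 7 4 2 15 13 9 6)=[0, 10, 15, 3, 2, 5, 1, 4, 8, 6, 11, 7, 12, 9, 14, 13]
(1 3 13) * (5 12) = (1 3 13)(5 12) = [0, 3, 2, 13, 4, 12, 6, 7, 8, 9, 10, 11, 5, 1]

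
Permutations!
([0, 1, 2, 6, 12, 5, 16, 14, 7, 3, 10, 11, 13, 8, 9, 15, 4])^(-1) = [0, 1, 2, 9, 16, 5, 3, 8, 13, 14, 10, 11, 4, 12, 7, 15, 6]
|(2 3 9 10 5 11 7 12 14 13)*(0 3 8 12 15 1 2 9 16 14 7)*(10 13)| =42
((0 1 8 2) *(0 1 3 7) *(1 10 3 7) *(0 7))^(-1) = (1 3 10 2 8)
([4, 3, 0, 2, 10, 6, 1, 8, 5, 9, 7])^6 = (0 6 10 3 8)(1 7 2 5 4)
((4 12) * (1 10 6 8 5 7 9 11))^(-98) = ((1 10 6 8 5 7 9 11)(4 12))^(-98) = (12)(1 9 5 6)(7 8 10 11)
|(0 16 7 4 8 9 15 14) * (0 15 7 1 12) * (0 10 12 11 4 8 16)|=12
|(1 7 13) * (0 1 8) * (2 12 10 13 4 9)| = |(0 1 7 4 9 2 12 10 13 8)| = 10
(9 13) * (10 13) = [0, 1, 2, 3, 4, 5, 6, 7, 8, 10, 13, 11, 12, 9] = (9 10 13)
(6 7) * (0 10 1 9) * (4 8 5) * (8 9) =[10, 8, 2, 3, 9, 4, 7, 6, 5, 0, 1] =(0 10 1 8 5 4 9)(6 7)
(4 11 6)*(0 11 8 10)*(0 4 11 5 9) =(0 5 9)(4 8 10)(6 11) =[5, 1, 2, 3, 8, 9, 11, 7, 10, 0, 4, 6]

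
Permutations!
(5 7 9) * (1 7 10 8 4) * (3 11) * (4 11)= (1 7 9 5 10 8 11 3 4)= [0, 7, 2, 4, 1, 10, 6, 9, 11, 5, 8, 3]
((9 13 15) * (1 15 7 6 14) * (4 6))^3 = (1 13 6 15 7 14 9 4)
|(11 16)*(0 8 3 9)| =4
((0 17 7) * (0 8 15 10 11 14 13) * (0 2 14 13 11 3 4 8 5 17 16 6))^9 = ((0 16 6)(2 14 11 13)(3 4 8 15 10)(5 17 7))^9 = (17)(2 14 11 13)(3 10 15 8 4)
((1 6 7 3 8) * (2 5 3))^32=(1 5 6 3 7 8 2)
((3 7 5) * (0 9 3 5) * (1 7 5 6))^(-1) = (0 7 1 6 5 3 9)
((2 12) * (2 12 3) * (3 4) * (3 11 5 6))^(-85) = (12)(2 3 6 5 11 4)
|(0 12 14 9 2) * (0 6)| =|(0 12 14 9 2 6)| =6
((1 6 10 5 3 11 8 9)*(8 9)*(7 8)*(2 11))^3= ((1 6 10 5 3 2 11 9)(7 8))^3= (1 5 11 6 3 9 10 2)(7 8)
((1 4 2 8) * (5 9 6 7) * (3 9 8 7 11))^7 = ((1 4 2 7 5 8)(3 9 6 11))^7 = (1 4 2 7 5 8)(3 11 6 9)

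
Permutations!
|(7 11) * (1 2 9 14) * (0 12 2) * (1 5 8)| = |(0 12 2 9 14 5 8 1)(7 11)| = 8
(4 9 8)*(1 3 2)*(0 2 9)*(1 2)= (0 1 3 9 8 4)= [1, 3, 2, 9, 0, 5, 6, 7, 4, 8]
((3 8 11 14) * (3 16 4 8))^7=((4 8 11 14 16))^7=(4 11 16 8 14)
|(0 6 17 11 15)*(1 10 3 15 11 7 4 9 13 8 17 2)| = 42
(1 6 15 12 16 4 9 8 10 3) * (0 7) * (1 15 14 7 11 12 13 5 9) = (0 11 12 16 4 1 6 14 7)(3 15 13 5 9 8 10) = [11, 6, 2, 15, 1, 9, 14, 0, 10, 8, 3, 12, 16, 5, 7, 13, 4]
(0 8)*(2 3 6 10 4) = (0 8)(2 3 6 10 4) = [8, 1, 3, 6, 2, 5, 10, 7, 0, 9, 4]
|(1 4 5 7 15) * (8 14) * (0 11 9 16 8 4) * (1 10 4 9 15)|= 8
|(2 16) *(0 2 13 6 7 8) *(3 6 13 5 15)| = 9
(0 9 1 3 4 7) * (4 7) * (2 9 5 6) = [5, 3, 9, 7, 4, 6, 2, 0, 8, 1] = (0 5 6 2 9 1 3 7)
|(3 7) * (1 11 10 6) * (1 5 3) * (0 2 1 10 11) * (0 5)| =|(11)(0 2 1 5 3 7 10 6)| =8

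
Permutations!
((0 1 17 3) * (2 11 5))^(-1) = (0 3 17 1)(2 5 11)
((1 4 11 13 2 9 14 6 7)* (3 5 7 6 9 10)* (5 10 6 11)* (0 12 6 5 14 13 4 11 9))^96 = (14)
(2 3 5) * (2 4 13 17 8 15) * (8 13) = [0, 1, 3, 5, 8, 4, 6, 7, 15, 9, 10, 11, 12, 17, 14, 2, 16, 13] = (2 3 5 4 8 15)(13 17)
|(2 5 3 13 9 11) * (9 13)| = |(13)(2 5 3 9 11)| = 5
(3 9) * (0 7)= (0 7)(3 9)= [7, 1, 2, 9, 4, 5, 6, 0, 8, 3]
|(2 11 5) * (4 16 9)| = 3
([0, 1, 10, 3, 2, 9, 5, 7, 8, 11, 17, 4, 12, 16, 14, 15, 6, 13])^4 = [0, 1, 16, 3, 13, 2, 4, 7, 8, 10, 6, 17, 12, 9, 14, 15, 11, 5]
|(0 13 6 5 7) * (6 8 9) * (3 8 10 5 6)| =|(0 13 10 5 7)(3 8 9)| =15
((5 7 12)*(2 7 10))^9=(2 10 5 12 7)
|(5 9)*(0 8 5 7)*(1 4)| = 10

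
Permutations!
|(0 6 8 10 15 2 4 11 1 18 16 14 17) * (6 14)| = 30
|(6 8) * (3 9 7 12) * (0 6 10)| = 4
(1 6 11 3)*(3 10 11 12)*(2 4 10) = (1 6 12 3)(2 4 10 11) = [0, 6, 4, 1, 10, 5, 12, 7, 8, 9, 11, 2, 3]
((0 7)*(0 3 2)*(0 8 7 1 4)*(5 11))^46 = ((0 1 4)(2 8 7 3)(5 11))^46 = (11)(0 1 4)(2 7)(3 8)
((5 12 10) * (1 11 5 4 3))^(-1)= ((1 11 5 12 10 4 3))^(-1)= (1 3 4 10 12 5 11)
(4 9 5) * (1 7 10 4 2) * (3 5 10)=[0, 7, 1, 5, 9, 2, 6, 3, 8, 10, 4]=(1 7 3 5 2)(4 9 10)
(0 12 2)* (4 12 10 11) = (0 10 11 4 12 2) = [10, 1, 0, 3, 12, 5, 6, 7, 8, 9, 11, 4, 2]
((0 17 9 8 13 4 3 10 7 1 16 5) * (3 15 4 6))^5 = (0 6 16 8 7 17 3 5 13 1 9 10)(4 15)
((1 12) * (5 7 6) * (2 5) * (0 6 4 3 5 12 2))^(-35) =(0 6)(1 2 12)(3 5 7 4)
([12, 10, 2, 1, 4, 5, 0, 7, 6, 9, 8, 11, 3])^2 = (0 3 10 6 12 1 8)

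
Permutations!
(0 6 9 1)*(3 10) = (0 6 9 1)(3 10) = [6, 0, 2, 10, 4, 5, 9, 7, 8, 1, 3]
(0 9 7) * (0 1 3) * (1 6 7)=[9, 3, 2, 0, 4, 5, 7, 6, 8, 1]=(0 9 1 3)(6 7)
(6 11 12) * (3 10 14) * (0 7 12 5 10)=(0 7 12 6 11 5 10 14 3)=[7, 1, 2, 0, 4, 10, 11, 12, 8, 9, 14, 5, 6, 13, 3]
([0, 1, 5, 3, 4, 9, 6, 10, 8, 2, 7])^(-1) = [0, 1, 9, 3, 4, 2, 6, 10, 8, 5, 7]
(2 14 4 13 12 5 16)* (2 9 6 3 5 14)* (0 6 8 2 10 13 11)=(0 6 3 5 16 9 8 2 10 13 12 14 4 11)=[6, 1, 10, 5, 11, 16, 3, 7, 2, 8, 13, 0, 14, 12, 4, 15, 9]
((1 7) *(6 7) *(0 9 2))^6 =(9)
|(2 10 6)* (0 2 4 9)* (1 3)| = 6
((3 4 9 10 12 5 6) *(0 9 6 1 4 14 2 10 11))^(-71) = (0 9 11)(1 4 6 3 14 2 10 12 5)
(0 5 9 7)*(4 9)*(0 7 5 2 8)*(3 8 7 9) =(0 2 7 9 5 4 3 8) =[2, 1, 7, 8, 3, 4, 6, 9, 0, 5]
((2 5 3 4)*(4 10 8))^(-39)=(2 10)(3 4)(5 8)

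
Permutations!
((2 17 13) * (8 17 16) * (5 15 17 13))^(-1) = (2 13 8 16)(5 17 15)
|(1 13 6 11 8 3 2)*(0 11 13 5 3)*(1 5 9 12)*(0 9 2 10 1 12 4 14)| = |(0 11 8 9 4 14)(1 2 5 3 10)(6 13)| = 30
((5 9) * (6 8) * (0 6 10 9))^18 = (10)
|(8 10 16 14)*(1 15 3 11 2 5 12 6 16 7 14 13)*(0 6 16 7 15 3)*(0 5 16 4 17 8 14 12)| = 30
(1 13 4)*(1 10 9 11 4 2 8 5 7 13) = [0, 1, 8, 3, 10, 7, 6, 13, 5, 11, 9, 4, 12, 2] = (2 8 5 7 13)(4 10 9 11)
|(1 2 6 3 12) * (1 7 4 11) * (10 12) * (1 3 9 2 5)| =6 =|(1 5)(2 6 9)(3 10 12 7 4 11)|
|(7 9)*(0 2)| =|(0 2)(7 9)| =2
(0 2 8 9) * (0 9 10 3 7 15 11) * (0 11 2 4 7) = [4, 1, 8, 0, 7, 5, 6, 15, 10, 9, 3, 11, 12, 13, 14, 2] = (0 4 7 15 2 8 10 3)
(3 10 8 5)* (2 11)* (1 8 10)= [0, 8, 11, 1, 4, 3, 6, 7, 5, 9, 10, 2]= (1 8 5 3)(2 11)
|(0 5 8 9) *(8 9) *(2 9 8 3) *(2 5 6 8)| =7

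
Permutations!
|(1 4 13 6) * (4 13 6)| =|(1 13 4 6)| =4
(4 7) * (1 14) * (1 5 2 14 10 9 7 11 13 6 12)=(1 10 9 7 4 11 13 6 12)(2 14 5)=[0, 10, 14, 3, 11, 2, 12, 4, 8, 7, 9, 13, 1, 6, 5]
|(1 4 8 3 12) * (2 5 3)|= |(1 4 8 2 5 3 12)|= 7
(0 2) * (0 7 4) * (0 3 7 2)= [0, 1, 2, 7, 3, 5, 6, 4]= (3 7 4)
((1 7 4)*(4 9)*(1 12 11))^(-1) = (1 11 12 4 9 7)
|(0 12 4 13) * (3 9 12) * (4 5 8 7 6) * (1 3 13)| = 18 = |(0 13)(1 3 9 12 5 8 7 6 4)|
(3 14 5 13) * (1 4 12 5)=[0, 4, 2, 14, 12, 13, 6, 7, 8, 9, 10, 11, 5, 3, 1]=(1 4 12 5 13 3 14)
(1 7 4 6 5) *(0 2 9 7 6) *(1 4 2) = (0 1 6 5 4)(2 9 7) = [1, 6, 9, 3, 0, 4, 5, 2, 8, 7]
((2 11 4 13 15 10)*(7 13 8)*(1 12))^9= ((1 12)(2 11 4 8 7 13 15 10))^9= (1 12)(2 11 4 8 7 13 15 10)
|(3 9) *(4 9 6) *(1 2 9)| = 6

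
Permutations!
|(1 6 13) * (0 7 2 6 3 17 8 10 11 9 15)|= |(0 7 2 6 13 1 3 17 8 10 11 9 15)|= 13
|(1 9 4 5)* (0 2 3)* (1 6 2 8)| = 9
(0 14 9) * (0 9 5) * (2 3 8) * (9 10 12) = [14, 1, 3, 8, 4, 0, 6, 7, 2, 10, 12, 11, 9, 13, 5] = (0 14 5)(2 3 8)(9 10 12)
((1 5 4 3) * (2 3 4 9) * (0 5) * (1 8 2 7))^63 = ((0 5 9 7 1)(2 3 8))^63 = (0 7 5 1 9)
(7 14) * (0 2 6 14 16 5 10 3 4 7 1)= (0 2 6 14 1)(3 4 7 16 5 10)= [2, 0, 6, 4, 7, 10, 14, 16, 8, 9, 3, 11, 12, 13, 1, 15, 5]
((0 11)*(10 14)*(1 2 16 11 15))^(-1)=(0 11 16 2 1 15)(10 14)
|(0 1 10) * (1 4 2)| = 5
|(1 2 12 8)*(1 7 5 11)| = |(1 2 12 8 7 5 11)| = 7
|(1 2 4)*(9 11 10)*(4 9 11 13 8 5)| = |(1 2 9 13 8 5 4)(10 11)| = 14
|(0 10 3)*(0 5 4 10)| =4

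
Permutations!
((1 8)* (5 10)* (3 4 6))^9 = (1 8)(5 10)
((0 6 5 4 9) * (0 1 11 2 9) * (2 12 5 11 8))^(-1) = ((0 6 11 12 5 4)(1 8 2 9))^(-1) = (0 4 5 12 11 6)(1 9 2 8)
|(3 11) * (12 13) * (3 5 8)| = |(3 11 5 8)(12 13)| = 4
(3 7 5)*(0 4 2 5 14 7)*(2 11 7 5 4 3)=(0 3)(2 4 11 7 14 5)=[3, 1, 4, 0, 11, 2, 6, 14, 8, 9, 10, 7, 12, 13, 5]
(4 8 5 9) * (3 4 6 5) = (3 4 8)(5 9 6) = [0, 1, 2, 4, 8, 9, 5, 7, 3, 6]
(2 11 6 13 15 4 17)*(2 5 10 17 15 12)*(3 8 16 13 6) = (2 11 3 8 16 13 12)(4 15)(5 10 17) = [0, 1, 11, 8, 15, 10, 6, 7, 16, 9, 17, 3, 2, 12, 14, 4, 13, 5]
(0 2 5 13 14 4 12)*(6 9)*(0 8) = (0 2 5 13 14 4 12 8)(6 9) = [2, 1, 5, 3, 12, 13, 9, 7, 0, 6, 10, 11, 8, 14, 4]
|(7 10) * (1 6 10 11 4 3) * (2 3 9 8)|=|(1 6 10 7 11 4 9 8 2 3)|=10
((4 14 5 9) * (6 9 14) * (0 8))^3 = (0 8)(5 14)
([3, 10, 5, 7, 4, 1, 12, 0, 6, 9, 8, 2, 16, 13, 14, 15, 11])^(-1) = [7, 5, 11, 0, 4, 2, 8, 3, 10, 9, 1, 16, 6, 13, 14, 15, 12]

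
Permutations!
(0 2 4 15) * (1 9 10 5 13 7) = (0 2 4 15)(1 9 10 5 13 7) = [2, 9, 4, 3, 15, 13, 6, 1, 8, 10, 5, 11, 12, 7, 14, 0]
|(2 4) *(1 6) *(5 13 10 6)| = |(1 5 13 10 6)(2 4)| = 10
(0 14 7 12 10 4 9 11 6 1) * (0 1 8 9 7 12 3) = [14, 1, 2, 0, 7, 5, 8, 3, 9, 11, 4, 6, 10, 13, 12] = (0 14 12 10 4 7 3)(6 8 9 11)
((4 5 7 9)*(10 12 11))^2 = ((4 5 7 9)(10 12 11))^2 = (4 7)(5 9)(10 11 12)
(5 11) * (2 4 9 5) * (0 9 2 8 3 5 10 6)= (0 9 10 6)(2 4)(3 5 11 8)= [9, 1, 4, 5, 2, 11, 0, 7, 3, 10, 6, 8]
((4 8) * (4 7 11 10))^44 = (4 10 11 7 8)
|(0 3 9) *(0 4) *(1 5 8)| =|(0 3 9 4)(1 5 8)| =12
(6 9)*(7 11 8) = (6 9)(7 11 8) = [0, 1, 2, 3, 4, 5, 9, 11, 7, 6, 10, 8]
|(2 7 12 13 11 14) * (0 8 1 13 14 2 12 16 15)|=|(0 8 1 13 11 2 7 16 15)(12 14)|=18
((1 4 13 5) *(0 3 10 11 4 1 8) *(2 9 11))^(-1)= (0 8 5 13 4 11 9 2 10 3)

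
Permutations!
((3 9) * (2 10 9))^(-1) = ((2 10 9 3))^(-1) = (2 3 9 10)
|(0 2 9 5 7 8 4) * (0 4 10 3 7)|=4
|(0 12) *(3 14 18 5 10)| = |(0 12)(3 14 18 5 10)| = 10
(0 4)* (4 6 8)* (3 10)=(0 6 8 4)(3 10)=[6, 1, 2, 10, 0, 5, 8, 7, 4, 9, 3]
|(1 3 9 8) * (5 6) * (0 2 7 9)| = 14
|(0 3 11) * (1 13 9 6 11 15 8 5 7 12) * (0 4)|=|(0 3 15 8 5 7 12 1 13 9 6 11 4)|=13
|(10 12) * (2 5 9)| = 6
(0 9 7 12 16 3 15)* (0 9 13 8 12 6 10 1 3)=(0 13 8 12 16)(1 3 15 9 7 6 10)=[13, 3, 2, 15, 4, 5, 10, 6, 12, 7, 1, 11, 16, 8, 14, 9, 0]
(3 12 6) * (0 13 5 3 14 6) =(0 13 5 3 12)(6 14) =[13, 1, 2, 12, 4, 3, 14, 7, 8, 9, 10, 11, 0, 5, 6]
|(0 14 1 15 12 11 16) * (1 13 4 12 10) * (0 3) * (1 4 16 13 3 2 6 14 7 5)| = |(0 7 5 1 15 10 4 12 11 13 16 2 6 14 3)| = 15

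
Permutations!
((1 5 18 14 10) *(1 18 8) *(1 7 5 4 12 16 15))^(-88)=(1 12 15 4 16)(5 7 8)(10 14 18)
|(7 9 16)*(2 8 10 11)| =12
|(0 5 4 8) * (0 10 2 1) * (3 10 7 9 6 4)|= |(0 5 3 10 2 1)(4 8 7 9 6)|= 30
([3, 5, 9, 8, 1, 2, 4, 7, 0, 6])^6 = (9)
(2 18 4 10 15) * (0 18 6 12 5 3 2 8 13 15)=(0 18 4 10)(2 6 12 5 3)(8 13 15)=[18, 1, 6, 2, 10, 3, 12, 7, 13, 9, 0, 11, 5, 15, 14, 8, 16, 17, 4]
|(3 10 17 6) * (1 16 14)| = 12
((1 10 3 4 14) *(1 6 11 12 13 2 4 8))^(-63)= (14)(1 10 3 8)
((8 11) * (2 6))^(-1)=(2 6)(8 11)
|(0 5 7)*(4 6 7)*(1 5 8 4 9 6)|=8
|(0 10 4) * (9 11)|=6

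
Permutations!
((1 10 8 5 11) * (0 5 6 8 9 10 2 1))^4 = (0 5 11) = ((0 5 11)(1 2)(6 8)(9 10))^4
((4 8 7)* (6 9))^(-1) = (4 7 8)(6 9)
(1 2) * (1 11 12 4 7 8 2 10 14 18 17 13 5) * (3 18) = [0, 10, 11, 18, 7, 1, 6, 8, 2, 9, 14, 12, 4, 5, 3, 15, 16, 13, 17] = (1 10 14 3 18 17 13 5)(2 11 12 4 7 8)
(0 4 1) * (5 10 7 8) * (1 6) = (0 4 6 1)(5 10 7 8) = [4, 0, 2, 3, 6, 10, 1, 8, 5, 9, 7]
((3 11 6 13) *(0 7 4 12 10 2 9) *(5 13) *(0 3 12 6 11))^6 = (0 12 7 10 4 2 6 9 5 3 13)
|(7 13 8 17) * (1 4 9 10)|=4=|(1 4 9 10)(7 13 8 17)|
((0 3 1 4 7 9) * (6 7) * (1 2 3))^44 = ((0 1 4 6 7 9)(2 3))^44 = (0 4 7)(1 6 9)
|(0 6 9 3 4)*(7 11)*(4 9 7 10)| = 6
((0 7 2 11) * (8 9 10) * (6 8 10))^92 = ((0 7 2 11)(6 8 9))^92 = (11)(6 9 8)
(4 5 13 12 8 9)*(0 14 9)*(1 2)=(0 14 9 4 5 13 12 8)(1 2)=[14, 2, 1, 3, 5, 13, 6, 7, 0, 4, 10, 11, 8, 12, 9]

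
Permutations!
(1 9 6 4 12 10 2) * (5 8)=(1 9 6 4 12 10 2)(5 8)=[0, 9, 1, 3, 12, 8, 4, 7, 5, 6, 2, 11, 10]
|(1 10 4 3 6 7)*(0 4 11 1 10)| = |(0 4 3 6 7 10 11 1)| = 8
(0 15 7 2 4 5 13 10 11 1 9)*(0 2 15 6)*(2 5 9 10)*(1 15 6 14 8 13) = (0 14 8 13 2 4 9 5 1 10 11 15 7 6) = [14, 10, 4, 3, 9, 1, 0, 6, 13, 5, 11, 15, 12, 2, 8, 7]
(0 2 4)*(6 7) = (0 2 4)(6 7) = [2, 1, 4, 3, 0, 5, 7, 6]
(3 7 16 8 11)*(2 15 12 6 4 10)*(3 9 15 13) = [0, 1, 13, 7, 10, 5, 4, 16, 11, 15, 2, 9, 6, 3, 14, 12, 8] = (2 13 3 7 16 8 11 9 15 12 6 4 10)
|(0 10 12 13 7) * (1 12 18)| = |(0 10 18 1 12 13 7)| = 7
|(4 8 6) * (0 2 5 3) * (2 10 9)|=6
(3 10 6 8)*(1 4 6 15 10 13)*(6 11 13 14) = [0, 4, 2, 14, 11, 5, 8, 7, 3, 9, 15, 13, 12, 1, 6, 10] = (1 4 11 13)(3 14 6 8)(10 15)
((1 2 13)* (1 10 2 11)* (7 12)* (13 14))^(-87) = ((1 11)(2 14 13 10)(7 12))^(-87) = (1 11)(2 14 13 10)(7 12)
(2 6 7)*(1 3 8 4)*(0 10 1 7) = (0 10 1 3 8 4 7 2 6) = [10, 3, 6, 8, 7, 5, 0, 2, 4, 9, 1]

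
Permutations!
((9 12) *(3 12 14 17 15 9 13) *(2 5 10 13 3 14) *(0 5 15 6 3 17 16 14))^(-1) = (0 13 10 5)(2 9 15)(3 6 17 12)(14 16)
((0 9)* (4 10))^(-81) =((0 9)(4 10))^(-81) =(0 9)(4 10)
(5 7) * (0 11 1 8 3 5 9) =[11, 8, 2, 5, 4, 7, 6, 9, 3, 0, 10, 1] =(0 11 1 8 3 5 7 9)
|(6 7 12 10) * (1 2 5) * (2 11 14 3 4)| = |(1 11 14 3 4 2 5)(6 7 12 10)| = 28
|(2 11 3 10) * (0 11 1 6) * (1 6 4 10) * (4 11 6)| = 6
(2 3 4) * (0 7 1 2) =(0 7 1 2 3 4) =[7, 2, 3, 4, 0, 5, 6, 1]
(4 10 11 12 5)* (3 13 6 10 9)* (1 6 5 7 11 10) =(1 6)(3 13 5 4 9)(7 11 12) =[0, 6, 2, 13, 9, 4, 1, 11, 8, 3, 10, 12, 7, 5]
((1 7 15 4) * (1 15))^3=(1 7)(4 15)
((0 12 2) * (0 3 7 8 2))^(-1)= (0 12)(2 8 7 3)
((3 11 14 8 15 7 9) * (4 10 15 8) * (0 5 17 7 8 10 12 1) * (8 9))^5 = ((0 5 17 7 8 10 15 9 3 11 14 4 12 1))^5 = (0 10 14 5 15 4 17 9 12 7 3 1 8 11)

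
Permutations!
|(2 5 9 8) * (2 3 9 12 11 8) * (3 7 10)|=|(2 5 12 11 8 7 10 3 9)|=9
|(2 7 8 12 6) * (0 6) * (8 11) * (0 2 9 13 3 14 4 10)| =|(0 6 9 13 3 14 4 10)(2 7 11 8 12)| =40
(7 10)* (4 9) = [0, 1, 2, 3, 9, 5, 6, 10, 8, 4, 7] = (4 9)(7 10)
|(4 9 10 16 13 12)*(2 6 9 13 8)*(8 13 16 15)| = 12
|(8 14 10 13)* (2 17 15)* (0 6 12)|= |(0 6 12)(2 17 15)(8 14 10 13)|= 12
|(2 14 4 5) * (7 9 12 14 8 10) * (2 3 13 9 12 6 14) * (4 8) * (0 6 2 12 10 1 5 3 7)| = 40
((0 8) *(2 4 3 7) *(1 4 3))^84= (8)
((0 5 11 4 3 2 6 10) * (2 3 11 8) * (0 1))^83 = ((0 5 8 2 6 10 1)(4 11))^83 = (0 1 10 6 2 8 5)(4 11)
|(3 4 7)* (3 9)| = 4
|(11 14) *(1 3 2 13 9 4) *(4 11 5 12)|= 10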